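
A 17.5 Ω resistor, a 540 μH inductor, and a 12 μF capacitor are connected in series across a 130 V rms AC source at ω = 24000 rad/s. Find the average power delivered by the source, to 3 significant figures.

746 W

X_L = ωL = 13.0 Ω
X_C = 1/(ωC) = 3.47 Ω
Net reactance X = X_L − X_C = 9.49 Ω
Z = 17.5 + j9.49 Ω
|Z| = √(17.5² + 9.49²) = 19.9 Ω
∠Z = arctan(9.49/17.5) = 28.5°
I = V/|Z| = 6.53 A
P = VI cos φ = 130 × 6.53 × cos(28.5°) = 746 W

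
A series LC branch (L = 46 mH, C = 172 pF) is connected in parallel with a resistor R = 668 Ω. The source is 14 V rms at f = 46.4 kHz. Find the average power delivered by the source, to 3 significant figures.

293 mW

ω = 2πf = 291500 rad/s
X_L = ωL = 13400 Ω
X_C = 1/(ωC) = 19900 Ω
Branch 1: Z₁ = R = 668 Ω
Branch 2 (series LC): Z₂ = j(X_L − X_C) = −j6530 Ω
Parallel: Z = Z₁Z₂/(Z₁+Z₂), |Z| = 665 Ω, ∠Z = -5.84°
I = V/|Z| = 21.1 mA
P = VI cos φ = 14 × 0.0211 × cos(-5.84°) = 293 mW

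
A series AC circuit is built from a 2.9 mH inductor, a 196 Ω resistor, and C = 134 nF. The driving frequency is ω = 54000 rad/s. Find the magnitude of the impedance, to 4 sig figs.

X_L = ωL = 156.6 Ω
X_C = 1/(ωC) = 138.2 Ω
Net reactance X = X_L − X_C = 18.40 Ω
Z = 196.0 + j18.40 Ω
|Z| = √(196.0² + 18.40²) = 196.9 Ω

196.9 Ω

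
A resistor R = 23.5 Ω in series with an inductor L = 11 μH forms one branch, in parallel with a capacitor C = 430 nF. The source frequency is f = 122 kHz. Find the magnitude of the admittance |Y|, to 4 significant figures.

ω = 2πf = 766500 rad/s
X_L = ωL = 8.432 Ω
X_C = 1/(ωC) = 3.034 Ω
Branch 1 (R+jX_L): Z₁ = 23.50 + j8.432 Ω, |Z₁| = 24.97 Ω
Branch 2 (−jX_C): Z₂ = −j3.034 Ω
Parallel: Z = Z₁Z₂/(Z₁+Z₂), |Z| = 3.141 Ω, ∠Z = -83.20°
|Y| = 1/|Z| = 318.3 mS

318.3 mS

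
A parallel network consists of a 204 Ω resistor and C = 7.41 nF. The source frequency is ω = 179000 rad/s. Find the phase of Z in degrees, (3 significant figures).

-15.1°

X_C = 1/(ωC) = 754 Ω
Parallel: admittances add. Y = 1/R + jωC
Y = (0.00490 + j0.00133) S
|Y| = 0.00508 S → |Z| = 1/|Y| = 197 Ω, ∠Z = −∠Y = -15.1°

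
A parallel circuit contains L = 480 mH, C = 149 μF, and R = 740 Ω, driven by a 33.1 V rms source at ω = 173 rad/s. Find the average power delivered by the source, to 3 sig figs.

X_L = ωL = 83.0 Ω
X_C = 1/(ωC) = 38.8 Ω
Parallel: admittances add. Y = 1/R + 1/(jωL) + jωC
Y = (0.00135 + j0.0137) S
|Y| = 0.0138 S → |Z| = 1/|Y| = 72.5 Ω, ∠Z = −∠Y = -84.4°
I = V/|Z| = 457 mA
P = VI cos φ = 33.1 × 0.457 × cos(-84.4°) = 1.48 W

1.48 W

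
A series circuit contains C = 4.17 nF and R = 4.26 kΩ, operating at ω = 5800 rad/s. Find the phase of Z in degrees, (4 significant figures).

-84.12°

X_C = 1/(ωC) = 41350 Ω
Z = 4260 − j41350 Ω
|Z| = √(4260² + 41350²) = 41570 Ω
∠Z = arctan(-41350/4260) = -84.12°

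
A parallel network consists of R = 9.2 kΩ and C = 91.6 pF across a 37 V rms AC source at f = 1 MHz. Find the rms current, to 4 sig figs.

21.67 mA

ω = 2πf = 6.283e+06 rad/s
X_C = 1/(ωC) = 1737 Ω
Parallel: admittances add. Y = 1/R + jωC
Y = (0.0001087 + j0.0005755) S
|Y| = 0.0005857 S → |Z| = 1/|Y| = 1707 Ω, ∠Z = −∠Y = -79.31°
I = V/|Z| = 37/1707 = 21.67 mA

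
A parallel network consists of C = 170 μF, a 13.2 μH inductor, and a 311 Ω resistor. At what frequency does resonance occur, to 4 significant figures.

ω₀ = 1/√(LC) = 1/√(1.32e-05 × 0.00017) = 21110 rad/s
f₀ = ω₀/(2π) = 3.360 kHz

3.360 kHz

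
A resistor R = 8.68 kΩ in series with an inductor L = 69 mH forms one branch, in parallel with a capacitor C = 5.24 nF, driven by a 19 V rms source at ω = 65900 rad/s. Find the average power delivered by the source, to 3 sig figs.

32.6 mW

X_L = ωL = 4550 Ω
X_C = 1/(ωC) = 2900 Ω
Branch 1 (R+jX_L): Z₁ = 8680 + j4550 Ω, |Z₁| = 9800 Ω
Branch 2 (−jX_C): Z₂ = −j2900 Ω
Parallel: Z = Z₁Z₂/(Z₁+Z₂), |Z| = 3210 Ω, ∠Z = -73.1°
I = V/|Z| = 5.92 mA
P = VI cos φ = 19 × 0.00592 × cos(-73.1°) = 32.6 mW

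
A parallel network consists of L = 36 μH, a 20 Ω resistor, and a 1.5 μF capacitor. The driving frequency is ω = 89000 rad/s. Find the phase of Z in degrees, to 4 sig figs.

X_L = ωL = 3.204 Ω
X_C = 1/(ωC) = 7.491 Ω
Parallel: admittances add. Y = 1/R + 1/(jωL) + jωC
Y = (0.05000 − j0.1786) S
|Y| = 0.1855 S → |Z| = 1/|Y| = 5.392 Ω, ∠Z = −∠Y = 74.36°

74.36°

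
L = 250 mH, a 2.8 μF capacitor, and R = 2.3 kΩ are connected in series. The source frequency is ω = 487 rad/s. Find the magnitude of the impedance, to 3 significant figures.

X_L = ωL = 122 Ω
X_C = 1/(ωC) = 733 Ω
Net reactance X = X_L − X_C = -612 Ω
Z = 2300 − j612 Ω
|Z| = √(2300² + 612²) = 2380 Ω

2380 Ω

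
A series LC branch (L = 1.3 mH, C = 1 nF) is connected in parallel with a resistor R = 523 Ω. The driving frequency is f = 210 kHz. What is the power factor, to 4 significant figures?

ω = 2πf = 1.319e+06 rad/s
X_L = ωL = 1715 Ω
X_C = 1/(ωC) = 757.9 Ω
Branch 1: Z₁ = R = 523.0 Ω
Branch 2 (series LC): Z₂ = j(X_L − X_C) = j957.4 Ω
Parallel: Z = Z₁Z₂/(Z₁+Z₂), |Z| = 459.0 Ω, ∠Z = 28.65°
cos φ = cos(28.65°) = 0.8776

0.8776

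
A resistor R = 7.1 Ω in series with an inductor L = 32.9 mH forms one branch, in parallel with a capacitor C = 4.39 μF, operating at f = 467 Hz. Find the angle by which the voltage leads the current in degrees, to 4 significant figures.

-73.62°

ω = 2πf = 2934 rad/s
X_L = ωL = 96.54 Ω
X_C = 1/(ωC) = 77.63 Ω
Branch 1 (R+jX_L): Z₁ = 7.100 + j96.54 Ω, |Z₁| = 96.80 Ω
Branch 2 (−jX_C): Z₂ = −j77.63 Ω
Parallel: Z = Z₁Z₂/(Z₁+Z₂), |Z| = 372.1 Ω, ∠Z = -73.62°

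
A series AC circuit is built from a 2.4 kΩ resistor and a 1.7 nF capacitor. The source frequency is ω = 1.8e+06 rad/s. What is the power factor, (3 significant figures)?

X_C = 1/(ωC) = 327 Ω
Z = 2400 − j327 Ω
|Z| = √(2400² + 327²) = 2420 Ω
∠Z = arctan(-327/2400) = -7.75°
cos φ = cos(-7.75°) = 0.991

0.991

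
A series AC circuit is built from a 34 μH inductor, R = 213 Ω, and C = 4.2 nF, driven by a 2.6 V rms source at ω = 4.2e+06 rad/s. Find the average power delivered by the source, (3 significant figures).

27.3 mW

X_L = ωL = 143 Ω
X_C = 1/(ωC) = 56.7 Ω
Net reactance X = X_L − X_C = 86.1 Ω
Z = 213 + j86.1 Ω
|Z| = √(213² + 86.1²) = 230 Ω
∠Z = arctan(86.1/213) = 22.0°
I = V/|Z| = 11.3 mA
P = VI cos φ = 2.6 × 0.0113 × cos(22.0°) = 27.3 mW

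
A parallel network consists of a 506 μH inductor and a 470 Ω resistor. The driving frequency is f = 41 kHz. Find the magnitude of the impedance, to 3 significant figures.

ω = 2πf = 257600 rad/s
X_L = ωL = 130 Ω
Parallel: admittances add. Y = 1/R + 1/(jωL)
Y = (0.00213 − j0.00767) S
|Y| = 0.00796 S → |Z| = 1/|Y| = 126 Ω, ∠Z = −∠Y = 74.5°

126 Ω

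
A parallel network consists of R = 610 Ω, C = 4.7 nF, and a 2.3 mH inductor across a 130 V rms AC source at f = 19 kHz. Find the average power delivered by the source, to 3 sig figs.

27.7 W

ω = 2πf = 119400 rad/s
X_L = ωL = 275 Ω
X_C = 1/(ωC) = 1780 Ω
Parallel: admittances add. Y = 1/R + 1/(jωL) + jωC
Y = (0.00164 − j0.00308) S
|Y| = 0.00349 S → |Z| = 1/|Y| = 287 Ω, ∠Z = −∠Y = 62.0°
I = V/|Z| = 454 mA
P = VI cos φ = 130 × 0.454 × cos(62.0°) = 27.7 W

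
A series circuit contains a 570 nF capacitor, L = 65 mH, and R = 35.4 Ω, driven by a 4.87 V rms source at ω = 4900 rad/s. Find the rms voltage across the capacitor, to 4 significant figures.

32.86 V

X_L = ωL = 318.5 Ω
X_C = 1/(ωC) = 358.0 Ω
Net reactance X = X_L − X_C = -39.54 Ω
Z = 35.40 − j39.54 Ω
|Z| = √(35.40² + 39.54²) = 53.07 Ω
I = V/|Z| = 91.77 mA
V_C = I·|Z_C| = 0.09177 × 358.0 = 32.86 V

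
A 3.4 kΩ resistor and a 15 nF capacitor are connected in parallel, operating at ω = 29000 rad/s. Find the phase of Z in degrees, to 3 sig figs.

-55.9°

X_C = 1/(ωC) = 2300 Ω
Parallel: admittances add. Y = 1/R + jωC
Y = (0.000294 + j0.000435) S
|Y| = 0.000525 S → |Z| = 1/|Y| = 1900 Ω, ∠Z = −∠Y = -55.9°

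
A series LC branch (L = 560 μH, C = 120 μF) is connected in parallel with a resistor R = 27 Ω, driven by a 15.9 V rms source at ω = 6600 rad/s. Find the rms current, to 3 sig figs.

6.56 A

X_L = ωL = 3.70 Ω
X_C = 1/(ωC) = 1.26 Ω
Branch 1: Z₁ = R = 27.0 Ω
Branch 2 (series LC): Z₂ = j(X_L − X_C) = j2.43 Ω
Parallel: Z = Z₁Z₂/(Z₁+Z₂), |Z| = 2.42 Ω, ∠Z = 84.9°
I = V/|Z| = 15.9/2.42 = 6.56 A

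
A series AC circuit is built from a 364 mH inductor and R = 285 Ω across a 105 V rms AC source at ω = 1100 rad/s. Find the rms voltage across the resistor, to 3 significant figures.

60.9 V

X_L = ωL = 400 Ω
Z = 285 + j400 Ω
|Z| = √(285² + 400²) = 491 Ω
I = V/|Z| = 214 mA
V_R = I·|Z_R| = 0.214 × 285 = 60.9 V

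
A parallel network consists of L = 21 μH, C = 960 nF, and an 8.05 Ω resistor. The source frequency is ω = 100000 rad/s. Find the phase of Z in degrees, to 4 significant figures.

71.91°

X_L = ωL = 2.100 Ω
X_C = 1/(ωC) = 10.42 Ω
Parallel: admittances add. Y = 1/R + 1/(jωL) + jωC
Y = (0.1242 − j0.3802) S
|Y| = 0.4000 S → |Z| = 1/|Y| = 2.500 Ω, ∠Z = −∠Y = 71.91°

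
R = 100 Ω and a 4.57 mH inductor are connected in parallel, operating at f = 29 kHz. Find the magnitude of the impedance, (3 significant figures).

99.3 Ω

ω = 2πf = 182200 rad/s
X_L = ωL = 833 Ω
Parallel: admittances add. Y = 1/R + 1/(jωL)
Y = (0.0100 − j0.00120) S
|Y| = 0.0101 S → |Z| = 1/|Y| = 99.3 Ω, ∠Z = −∠Y = 6.85°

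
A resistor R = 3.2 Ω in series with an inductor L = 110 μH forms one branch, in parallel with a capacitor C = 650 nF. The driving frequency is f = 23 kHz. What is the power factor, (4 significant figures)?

ω = 2πf = 144500 rad/s
X_L = ωL = 15.90 Ω
X_C = 1/(ωC) = 10.65 Ω
Branch 1 (R+jX_L): Z₁ = 3.200 + j15.90 Ω, |Z₁| = 16.22 Ω
Branch 2 (−jX_C): Z₂ = −j10.65 Ω
Parallel: Z = Z₁Z₂/(Z₁+Z₂), |Z| = 28.07 Ω, ∠Z = -70.02°
cos φ = cos(-70.02°) = 0.3417

0.3417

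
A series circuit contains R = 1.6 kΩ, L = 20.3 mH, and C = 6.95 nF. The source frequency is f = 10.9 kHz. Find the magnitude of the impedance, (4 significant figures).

1751 Ω

ω = 2πf = 68490 rad/s
X_L = ωL = 1390 Ω
X_C = 1/(ωC) = 2101 Ω
Net reactance X = X_L − X_C = -710.6 Ω
Z = 1600 − j710.6 Ω
|Z| = √(1600² + 710.6²) = 1751 Ω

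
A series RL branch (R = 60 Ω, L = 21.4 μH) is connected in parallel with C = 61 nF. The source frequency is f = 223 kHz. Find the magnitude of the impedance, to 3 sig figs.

ω = 2πf = 1.401e+06 rad/s
X_L = ωL = 30.0 Ω
X_C = 1/(ωC) = 11.7 Ω
Branch 1 (R+jX_L): Z₁ = 60.0 + j30.0 Ω, |Z₁| = 67.1 Ω
Branch 2 (−jX_C): Z₂ = −j11.7 Ω
Parallel: Z = Z₁Z₂/(Z₁+Z₂), |Z| = 12.5 Ω, ∠Z = -80.4°

12.5 Ω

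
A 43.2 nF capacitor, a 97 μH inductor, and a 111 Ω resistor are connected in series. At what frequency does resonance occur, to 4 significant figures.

77.75 kHz

ω₀ = 1/√(LC) = 1/√(9.7e-05 × 4.32e-08) = 488500 rad/s
f₀ = ω₀/(2π) = 77.75 kHz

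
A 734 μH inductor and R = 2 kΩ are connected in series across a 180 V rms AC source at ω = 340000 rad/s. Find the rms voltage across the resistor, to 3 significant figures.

X_L = ωL = 250 Ω
Z = 2000 + j250 Ω
|Z| = √(2000² + 250²) = 2020 Ω
I = V/|Z| = 89.3 mA
V_R = I·|Z_R| = 0.0893 × 2000 = 179 V

179 V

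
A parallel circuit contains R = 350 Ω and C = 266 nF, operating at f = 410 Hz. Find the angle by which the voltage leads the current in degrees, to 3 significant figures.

-13.5°

ω = 2πf = 2576 rad/s
X_C = 1/(ωC) = 1460 Ω
Parallel: admittances add. Y = 1/R + jωC
Y = (0.00286 + j0.000685) S
|Y| = 0.00294 S → |Z| = 1/|Y| = 340 Ω, ∠Z = −∠Y = -13.5°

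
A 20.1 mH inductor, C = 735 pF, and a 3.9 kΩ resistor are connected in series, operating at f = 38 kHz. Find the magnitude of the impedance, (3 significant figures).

4000 Ω

ω = 2πf = 238800 rad/s
X_L = ωL = 4800 Ω
X_C = 1/(ωC) = 5700 Ω
Net reactance X = X_L − X_C = -899 Ω
Z = 3900 − j899 Ω
|Z| = √(3900² + 899²) = 4000 Ω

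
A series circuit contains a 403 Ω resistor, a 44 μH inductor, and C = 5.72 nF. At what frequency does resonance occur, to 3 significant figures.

ω₀ = 1/√(LC) = 1/√(4.4e-05 × 5.72e-09) = 1.993e+06 rad/s
f₀ = ω₀/(2π) = 317 kHz

317 kHz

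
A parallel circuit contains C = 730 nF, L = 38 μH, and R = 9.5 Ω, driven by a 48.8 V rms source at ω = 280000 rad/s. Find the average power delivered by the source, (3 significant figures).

X_L = ωL = 10.6 Ω
X_C = 1/(ωC) = 4.89 Ω
Parallel: admittances add. Y = 1/R + 1/(jωL) + jωC
Y = (0.105 + j0.110) S
|Y| = 0.153 S → |Z| = 1/|Y| = 6.56 Ω, ∠Z = −∠Y = -46.4°
I = V/|Z| = 7.44 A
P = VI cos φ = 48.8 × 7.44 × cos(-46.4°) = 251 W

251 W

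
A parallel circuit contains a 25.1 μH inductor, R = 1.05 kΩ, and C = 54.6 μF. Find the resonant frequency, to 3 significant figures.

ω₀ = 1/√(LC) = 1/√(2.51e-05 × 5.46e-05) = 27010 rad/s
f₀ = ω₀/(2π) = 4.30 kHz

4.30 kHz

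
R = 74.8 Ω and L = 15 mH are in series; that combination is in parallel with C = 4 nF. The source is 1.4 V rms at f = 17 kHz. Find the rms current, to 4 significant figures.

ω = 2πf = 106800 rad/s
X_L = ωL = 1602 Ω
X_C = 1/(ωC) = 2341 Ω
Branch 1 (R+jX_L): Z₁ = 74.80 + j1602 Ω, |Z₁| = 1604 Ω
Branch 2 (−jX_C): Z₂ = −j2341 Ω
Parallel: Z = Z₁Z₂/(Z₁+Z₂), |Z| = 5059 Ω, ∠Z = 81.54°
I = V/|Z| = 1.4/5059 = 276.7 μA

276.7 μA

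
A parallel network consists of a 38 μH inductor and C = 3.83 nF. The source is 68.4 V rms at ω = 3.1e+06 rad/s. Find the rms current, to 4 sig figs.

X_L = ωL = 117.8 Ω
X_C = 1/(ωC) = 84.22 Ω
Parallel: admittances add. Y = 1/(jωL) + jωC
Y = (0 + j0.003384) S
|Y| = 0.003384 S → |Z| = 1/|Y| = 295.5 Ω, ∠Z = −∠Y = -90.00°
I = V/|Z| = 68.4/295.5 = 231.5 mA

231.5 mA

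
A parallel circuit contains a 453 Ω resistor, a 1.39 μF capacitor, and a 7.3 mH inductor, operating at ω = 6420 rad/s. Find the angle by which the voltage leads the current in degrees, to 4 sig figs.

X_L = ωL = 46.87 Ω
X_C = 1/(ωC) = 112.1 Ω
Parallel: admittances add. Y = 1/R + 1/(jωL) + jωC
Y = (0.002208 − j0.01241) S
|Y| = 0.01261 S → |Z| = 1/|Y| = 79.31 Ω, ∠Z = −∠Y = 79.92°

79.92°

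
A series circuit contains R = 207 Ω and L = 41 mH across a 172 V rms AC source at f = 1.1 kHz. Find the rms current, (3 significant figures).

490 mA

ω = 2πf = 6912 rad/s
X_L = ωL = 283 Ω
Z = 207 + j283 Ω
|Z| = √(207² + 283²) = 351 Ω
I = V/|Z| = 172/351 = 490 mA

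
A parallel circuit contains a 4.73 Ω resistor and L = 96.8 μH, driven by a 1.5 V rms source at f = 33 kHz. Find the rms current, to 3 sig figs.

326 mA

ω = 2πf = 207300 rad/s
X_L = ωL = 20.1 Ω
Parallel: admittances add. Y = 1/R + 1/(jωL)
Y = (0.211 − j0.0498) S
|Y| = 0.217 S → |Z| = 1/|Y| = 4.60 Ω, ∠Z = −∠Y = 13.3°
I = V/|Z| = 1.5/4.60 = 326 mA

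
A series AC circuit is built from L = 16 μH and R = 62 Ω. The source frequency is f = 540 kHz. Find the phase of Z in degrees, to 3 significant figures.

41.2°

ω = 2πf = 3.393e+06 rad/s
X_L = ωL = 54.3 Ω
Z = 62.0 + j54.3 Ω
|Z| = √(62.0² + 54.3²) = 82.4 Ω
∠Z = arctan(54.3/62.0) = 41.2°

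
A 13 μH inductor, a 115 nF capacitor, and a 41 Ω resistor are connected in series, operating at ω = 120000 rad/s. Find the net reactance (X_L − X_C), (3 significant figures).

-70.9 Ω

X_L = ωL = 1.56 Ω
X_C = 1/(ωC) = 72.5 Ω
X = 1.56 − 72.5 = -70.9 Ω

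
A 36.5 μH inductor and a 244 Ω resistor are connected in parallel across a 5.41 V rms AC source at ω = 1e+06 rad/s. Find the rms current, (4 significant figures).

149.9 mA

X_L = ωL = 36.50 Ω
Parallel: admittances add. Y = 1/R + 1/(jωL)
Y = (0.004098 − j0.02740) S
|Y| = 0.02770 S → |Z| = 1/|Y| = 36.10 Ω, ∠Z = −∠Y = 81.49°
I = V/|Z| = 5.41/36.10 = 149.9 mA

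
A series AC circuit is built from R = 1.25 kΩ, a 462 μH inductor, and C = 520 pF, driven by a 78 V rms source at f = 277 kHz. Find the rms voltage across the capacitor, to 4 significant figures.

67.03 V

ω = 2πf = 1.74e+06 rad/s
X_L = ωL = 804.1 Ω
X_C = 1/(ωC) = 1105 Ω
Net reactance X = X_L − X_C = -300.9 Ω
Z = 1250 − j300.9 Ω
|Z| = √(1250² + 300.9²) = 1286 Ω
I = V/|Z| = 60.67 mA
V_C = I·|Z_C| = 0.06067 × 1105 = 67.03 V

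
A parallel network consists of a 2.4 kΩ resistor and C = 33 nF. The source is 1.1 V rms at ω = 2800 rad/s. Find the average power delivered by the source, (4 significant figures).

X_C = 1/(ωC) = 10820 Ω
Parallel: admittances add. Y = 1/R + jωC
Y = (0.0004167 + j9.24e-05) S
|Y| = 0.0004268 S → |Z| = 1/|Y| = 2343 Ω, ∠Z = −∠Y = -12.50°
I = V/|Z| = 469.5 μA
P = VI cos φ = 1.1 × 0.0004695 × cos(-12.50°) = 504.2 μW

504.2 μW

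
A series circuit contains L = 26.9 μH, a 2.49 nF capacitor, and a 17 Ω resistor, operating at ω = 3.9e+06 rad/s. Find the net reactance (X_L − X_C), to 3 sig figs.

X_L = ωL = 105 Ω
X_C = 1/(ωC) = 103 Ω
X = 105 − 103 = 1.93 Ω

1.93 Ω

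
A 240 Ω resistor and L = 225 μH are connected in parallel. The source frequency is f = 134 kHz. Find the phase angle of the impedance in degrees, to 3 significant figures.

ω = 2πf = 841900 rad/s
X_L = ωL = 189 Ω
Parallel: admittances add. Y = 1/R + 1/(jωL)
Y = (0.00417 − j0.00528) S
|Y| = 0.00673 S → |Z| = 1/|Y| = 149 Ω, ∠Z = −∠Y = 51.7°

51.7°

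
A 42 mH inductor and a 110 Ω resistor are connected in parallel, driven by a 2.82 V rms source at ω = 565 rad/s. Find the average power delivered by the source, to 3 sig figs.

X_L = ωL = 23.7 Ω
Parallel: admittances add. Y = 1/R + 1/(jωL)
Y = (0.00909 − j0.0421) S
|Y| = 0.0431 S → |Z| = 1/|Y| = 23.2 Ω, ∠Z = −∠Y = 77.8°
I = V/|Z| = 122 mA
P = VI cos φ = 2.82 × 0.122 × cos(77.8°) = 72.3 mW

72.3 mW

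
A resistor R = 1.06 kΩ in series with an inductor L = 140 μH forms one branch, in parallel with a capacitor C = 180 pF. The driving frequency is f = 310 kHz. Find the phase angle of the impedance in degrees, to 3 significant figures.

-7.91°

ω = 2πf = 1.948e+06 rad/s
X_L = ωL = 273 Ω
X_C = 1/(ωC) = 2850 Ω
Branch 1 (R+jX_L): Z₁ = 1060 + j273 Ω, |Z₁| = 1090 Ω
Branch 2 (−jX_C): Z₂ = −j2850 Ω
Parallel: Z = Z₁Z₂/(Z₁+Z₂), |Z| = 1120 Ω, ∠Z = -7.91°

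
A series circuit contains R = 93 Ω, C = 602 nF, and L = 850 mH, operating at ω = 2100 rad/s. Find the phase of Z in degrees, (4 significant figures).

X_L = ωL = 1785 Ω
X_C = 1/(ωC) = 791.0 Ω
Net reactance X = X_L − X_C = 994.0 Ω
Z = 93.00 + j994.0 Ω
|Z| = √(93.00² + 994.0²) = 998.3 Ω
∠Z = arctan(994.0/93.00) = 84.65°

84.65°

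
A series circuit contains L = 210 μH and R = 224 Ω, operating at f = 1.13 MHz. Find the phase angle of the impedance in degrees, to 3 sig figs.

81.5°

ω = 2πf = 7.1e+06 rad/s
X_L = ωL = 1490 Ω
Z = 224 + j1490 Ω
|Z| = √(224² + 1490²) = 1510 Ω
∠Z = arctan(1490/224) = 81.5°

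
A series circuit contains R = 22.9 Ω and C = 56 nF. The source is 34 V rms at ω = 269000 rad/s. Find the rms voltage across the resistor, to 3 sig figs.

11.1 V

X_C = 1/(ωC) = 66.4 Ω
Z = 22.9 − j66.4 Ω
|Z| = √(22.9² + 66.4²) = 70.2 Ω
I = V/|Z| = 484 mA
V_R = I·|Z_R| = 0.484 × 22.9 = 11.1 V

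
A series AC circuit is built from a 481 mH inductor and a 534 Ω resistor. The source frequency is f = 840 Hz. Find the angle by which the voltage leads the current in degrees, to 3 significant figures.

ω = 2πf = 5278 rad/s
X_L = ωL = 2540 Ω
Z = 534 + j2540 Ω
|Z| = √(534² + 2540²) = 2590 Ω
∠Z = arctan(2540/534) = 78.1°

78.1°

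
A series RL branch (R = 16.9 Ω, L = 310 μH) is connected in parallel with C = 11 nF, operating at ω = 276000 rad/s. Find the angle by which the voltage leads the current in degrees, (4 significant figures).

X_L = ωL = 85.56 Ω
X_C = 1/(ωC) = 329.4 Ω
Branch 1 (R+jX_L): Z₁ = 16.90 + j85.56 Ω, |Z₁| = 87.21 Ω
Branch 2 (−jX_C): Z₂ = −j329.4 Ω
Parallel: Z = Z₁Z₂/(Z₁+Z₂), |Z| = 117.5 Ω, ∠Z = 74.86°

74.86°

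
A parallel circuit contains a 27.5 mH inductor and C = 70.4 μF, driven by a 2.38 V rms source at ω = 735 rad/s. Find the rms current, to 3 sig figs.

X_L = ωL = 20.2 Ω
X_C = 1/(ωC) = 19.3 Ω
Parallel: admittances add. Y = 1/(jωL) + jωC
Y = (0 + j0.00227) S
|Y| = 0.00227 S → |Z| = 1/|Y| = 441 Ω, ∠Z = −∠Y = -90.0°
I = V/|Z| = 2.38/441 = 5.40 mA

5.40 mA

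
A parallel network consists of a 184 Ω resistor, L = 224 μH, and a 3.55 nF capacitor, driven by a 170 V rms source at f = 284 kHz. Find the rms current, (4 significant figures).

ω = 2πf = 1.784e+06 rad/s
X_L = ωL = 399.7 Ω
X_C = 1/(ωC) = 157.9 Ω
Parallel: admittances add. Y = 1/R + 1/(jωL) + jωC
Y = (0.005435 + j0.003833) S
|Y| = 0.006650 S → |Z| = 1/|Y| = 150.4 Ω, ∠Z = −∠Y = -35.19°
I = V/|Z| = 170/150.4 = 1.131 A

1.131 A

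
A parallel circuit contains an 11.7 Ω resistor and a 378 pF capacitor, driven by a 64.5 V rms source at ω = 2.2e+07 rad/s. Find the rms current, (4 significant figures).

5.539 A

X_C = 1/(ωC) = 120.3 Ω
Parallel: admittances add. Y = 1/R + jωC
Y = (0.08547 + j0.008316) S
|Y| = 0.08587 S → |Z| = 1/|Y| = 11.65 Ω, ∠Z = −∠Y = -5.557°
I = V/|Z| = 64.5/11.65 = 5.539 A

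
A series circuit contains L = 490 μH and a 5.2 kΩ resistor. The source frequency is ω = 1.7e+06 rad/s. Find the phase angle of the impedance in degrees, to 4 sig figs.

X_L = ωL = 833.0 Ω
Z = 5200 + j833.0 Ω
|Z| = √(5200² + 833.0²) = 5266 Ω
∠Z = arctan(833.0/5200) = 9.101°

9.101°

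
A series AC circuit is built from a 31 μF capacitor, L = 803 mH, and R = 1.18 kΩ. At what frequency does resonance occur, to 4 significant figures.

31.90 Hz

ω₀ = 1/√(LC) = 1/√(0.803 × 3.1e-05) = 200.4 rad/s
f₀ = ω₀/(2π) = 31.90 Hz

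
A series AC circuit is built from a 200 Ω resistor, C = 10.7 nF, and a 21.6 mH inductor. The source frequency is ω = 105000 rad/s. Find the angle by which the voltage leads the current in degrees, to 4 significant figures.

81.74°

X_L = ωL = 2268 Ω
X_C = 1/(ωC) = 890.1 Ω
Net reactance X = X_L − X_C = 1378 Ω
Z = 200.0 + j1378 Ω
|Z| = √(200.0² + 1378²) = 1392 Ω
∠Z = arctan(1378/200.0) = 81.74°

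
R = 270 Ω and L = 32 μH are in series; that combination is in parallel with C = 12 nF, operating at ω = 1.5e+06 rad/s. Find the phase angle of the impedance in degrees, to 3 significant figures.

-78.3°

X_L = ωL = 48.0 Ω
X_C = 1/(ωC) = 55.6 Ω
Branch 1 (R+jX_L): Z₁ = 270 + j48.0 Ω, |Z₁| = 274 Ω
Branch 2 (−jX_C): Z₂ = −j55.6 Ω
Parallel: Z = Z₁Z₂/(Z₁+Z₂), |Z| = 56.4 Ω, ∠Z = -78.3°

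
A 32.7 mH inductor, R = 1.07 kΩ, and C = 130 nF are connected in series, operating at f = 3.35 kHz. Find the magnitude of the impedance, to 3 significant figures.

1120 Ω

ω = 2πf = 21050 rad/s
X_L = ωL = 688 Ω
X_C = 1/(ωC) = 365 Ω
Net reactance X = X_L − X_C = 323 Ω
Z = 1070 + j323 Ω
|Z| = √(1070² + 323²) = 1120 Ω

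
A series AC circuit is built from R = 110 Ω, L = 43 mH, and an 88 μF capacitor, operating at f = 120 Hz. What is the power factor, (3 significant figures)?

0.988

ω = 2πf = 754.0 rad/s
X_L = ωL = 32.4 Ω
X_C = 1/(ωC) = 15.1 Ω
Net reactance X = X_L − X_C = 17.3 Ω
Z = 110 + j17.3 Ω
|Z| = √(110² + 17.3²) = 111 Ω
∠Z = arctan(17.3/110) = 8.96°
cos φ = cos(8.96°) = 0.988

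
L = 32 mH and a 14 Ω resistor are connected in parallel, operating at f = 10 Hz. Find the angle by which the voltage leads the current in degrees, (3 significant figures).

ω = 2πf = 62.83 rad/s
X_L = ωL = 2.01 Ω
Parallel: admittances add. Y = 1/R + 1/(jωL)
Y = (0.0714 − j0.497) S
|Y| = 0.502 S → |Z| = 1/|Y| = 1.99 Ω, ∠Z = −∠Y = 81.8°

81.8°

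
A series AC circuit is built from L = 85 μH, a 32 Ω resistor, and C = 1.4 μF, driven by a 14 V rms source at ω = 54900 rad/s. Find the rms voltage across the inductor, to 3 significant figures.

1.98 V

X_L = ωL = 4.67 Ω
X_C = 1/(ωC) = 13.0 Ω
Net reactance X = X_L − X_C = -8.34 Ω
Z = 32.0 − j8.34 Ω
|Z| = √(32.0² + 8.34²) = 33.1 Ω
I = V/|Z| = 423 mA
V_L = I·|Z_L| = 0.423 × 4.67 = 1.98 V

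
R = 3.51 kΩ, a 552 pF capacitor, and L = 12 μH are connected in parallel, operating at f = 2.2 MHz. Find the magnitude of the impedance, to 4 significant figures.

614.7 Ω

ω = 2πf = 1.382e+07 rad/s
X_L = ωL = 165.9 Ω
X_C = 1/(ωC) = 131.1 Ω
Parallel: admittances add. Y = 1/R + 1/(jωL) + jωC
Y = (0.0002849 + j0.001602) S
|Y| = 0.001627 S → |Z| = 1/|Y| = 614.7 Ω, ∠Z = −∠Y = -79.91°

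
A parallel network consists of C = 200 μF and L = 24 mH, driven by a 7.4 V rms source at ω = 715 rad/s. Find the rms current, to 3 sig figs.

627 mA

X_L = ωL = 17.2 Ω
X_C = 1/(ωC) = 6.99 Ω
Parallel: admittances add. Y = 1/(jωL) + jωC
Y = (0 + j0.0847) S
|Y| = 0.0847 S → |Z| = 1/|Y| = 11.8 Ω, ∠Z = −∠Y = -90.0°
I = V/|Z| = 7.4/11.8 = 627 mA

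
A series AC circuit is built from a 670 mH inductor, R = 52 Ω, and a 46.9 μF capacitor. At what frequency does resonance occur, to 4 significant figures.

ω₀ = 1/√(LC) = 1/√(0.67 × 4.69e-05) = 178.4 rad/s
f₀ = ω₀/(2π) = 28.39 Hz

28.39 Hz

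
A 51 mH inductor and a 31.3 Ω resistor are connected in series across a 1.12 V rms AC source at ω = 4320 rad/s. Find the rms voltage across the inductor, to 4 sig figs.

X_L = ωL = 220.3 Ω
Z = 31.30 + j220.3 Ω
|Z| = √(31.30² + 220.3²) = 222.5 Ω
I = V/|Z| = 5.033 mA
V_L = I·|Z_L| = 0.005033 × 220.3 = 1.109 V

1.109 V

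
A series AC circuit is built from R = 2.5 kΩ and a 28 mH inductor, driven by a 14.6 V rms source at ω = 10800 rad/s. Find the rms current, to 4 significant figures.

X_L = ωL = 302.4 Ω
Z = 2500 + j302.4 Ω
|Z| = √(2500² + 302.4²) = 2518 Ω
I = V/|Z| = 14.6/2518 = 5.798 mA

5.798 mA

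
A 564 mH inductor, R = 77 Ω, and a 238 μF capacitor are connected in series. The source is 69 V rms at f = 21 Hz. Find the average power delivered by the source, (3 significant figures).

ω = 2πf = 131.9 rad/s
X_L = ωL = 74.4 Ω
X_C = 1/(ωC) = 31.8 Ω
Net reactance X = X_L − X_C = 42.6 Ω
Z = 77.0 + j42.6 Ω
|Z| = √(77.0² + 42.6²) = 88.0 Ω
∠Z = arctan(42.6/77.0) = 28.9°
I = V/|Z| = 784 mA
P = VI cos φ = 69 × 0.784 × cos(28.9°) = 47.4 W

47.4 W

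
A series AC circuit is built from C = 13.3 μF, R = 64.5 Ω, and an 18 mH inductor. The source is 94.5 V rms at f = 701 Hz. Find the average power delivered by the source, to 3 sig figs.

ω = 2πf = 4405 rad/s
X_L = ωL = 79.3 Ω
X_C = 1/(ωC) = 17.1 Ω
Net reactance X = X_L − X_C = 62.2 Ω
Z = 64.5 + j62.2 Ω
|Z| = √(64.5² + 62.2²) = 89.6 Ω
∠Z = arctan(62.2/64.5) = 44.0°
I = V/|Z| = 1.05 A
P = VI cos φ = 94.5 × 1.05 × cos(44.0°) = 71.7 W

71.7 W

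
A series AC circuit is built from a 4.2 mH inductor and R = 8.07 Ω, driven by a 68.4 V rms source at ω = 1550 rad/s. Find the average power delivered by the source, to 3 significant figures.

X_L = ωL = 6.51 Ω
Z = 8.07 + j6.51 Ω
|Z| = √(8.07² + 6.51²) = 10.4 Ω
∠Z = arctan(6.51/8.07) = 38.9°
I = V/|Z| = 6.60 A
P = VI cos φ = 68.4 × 6.60 × cos(38.9°) = 351 W

351 W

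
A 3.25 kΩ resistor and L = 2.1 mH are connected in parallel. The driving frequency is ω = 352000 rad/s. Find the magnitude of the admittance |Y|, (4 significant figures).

1.387 mS

X_L = ωL = 739.2 Ω
Parallel: admittances add. Y = 1/R + 1/(jωL)
Y = (0.0003077 − j0.001353) S
|Y| = 0.001387 S → |Z| = 1/|Y| = 720.8 Ω, ∠Z = −∠Y = 77.19°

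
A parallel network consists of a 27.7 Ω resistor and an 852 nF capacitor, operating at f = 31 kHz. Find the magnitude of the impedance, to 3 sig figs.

ω = 2πf = 194800 rad/s
X_C = 1/(ωC) = 6.03 Ω
Parallel: admittances add. Y = 1/R + jωC
Y = (0.0361 + j0.166) S
|Y| = 0.170 S → |Z| = 1/|Y| = 5.89 Ω, ∠Z = −∠Y = -77.7°

5.89 Ω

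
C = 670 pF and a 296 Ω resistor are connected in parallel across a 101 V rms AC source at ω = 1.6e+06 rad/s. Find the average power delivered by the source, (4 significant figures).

X_C = 1/(ωC) = 932.8 Ω
Parallel: admittances add. Y = 1/R + jωC
Y = (0.003378 + j0.001072) S
|Y| = 0.003544 S → |Z| = 1/|Y| = 282.1 Ω, ∠Z = −∠Y = -17.60°
I = V/|Z| = 358.0 mA
P = VI cos φ = 101 × 0.3580 × cos(-17.60°) = 34.46 W

34.46 W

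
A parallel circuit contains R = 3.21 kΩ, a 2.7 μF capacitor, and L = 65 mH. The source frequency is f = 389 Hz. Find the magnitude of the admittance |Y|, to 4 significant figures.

435.8 μS

ω = 2πf = 2444 rad/s
X_L = ωL = 158.9 Ω
X_C = 1/(ωC) = 151.5 Ω
Parallel: admittances add. Y = 1/R + 1/(jωL) + jωC
Y = (0.0003115 + j0.0003048) S
|Y| = 0.0004358 S → |Z| = 1/|Y| = 2294 Ω, ∠Z = −∠Y = -44.37°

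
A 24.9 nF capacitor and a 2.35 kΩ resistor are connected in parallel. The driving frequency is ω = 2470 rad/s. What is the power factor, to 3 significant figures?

0.990

X_C = 1/(ωC) = 16300 Ω
Parallel: admittances add. Y = 1/R + jωC
Y = (0.000426 + j6.15e-05) S
|Y| = 0.000430 S → |Z| = 1/|Y| = 2330 Ω, ∠Z = −∠Y = -8.22°
cos φ = cos(-8.22°) = 0.990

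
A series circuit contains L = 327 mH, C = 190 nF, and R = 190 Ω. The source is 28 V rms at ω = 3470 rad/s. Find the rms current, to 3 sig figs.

X_L = ωL = 1130 Ω
X_C = 1/(ωC) = 1520 Ω
Net reactance X = X_L − X_C = -382 Ω
Z = 190 − j382 Ω
|Z| = √(190² + 382²) = 427 Ω
I = V/|Z| = 28/427 = 65.6 mA

65.6 mA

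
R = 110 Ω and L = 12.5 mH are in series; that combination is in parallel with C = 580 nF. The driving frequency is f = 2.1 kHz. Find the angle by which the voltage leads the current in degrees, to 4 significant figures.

ω = 2πf = 13190 rad/s
X_L = ωL = 164.9 Ω
X_C = 1/(ωC) = 130.7 Ω
Branch 1 (R+jX_L): Z₁ = 110.0 + j164.9 Ω, |Z₁| = 198.3 Ω
Branch 2 (−jX_C): Z₂ = −j130.7 Ω
Parallel: Z = Z₁Z₂/(Z₁+Z₂), |Z| = 224.8 Ω, ∠Z = -51.00°

-51.00°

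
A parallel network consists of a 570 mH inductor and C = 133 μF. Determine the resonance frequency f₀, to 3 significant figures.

ω₀ = 1/√(LC) = 1/√(0.57 × 0.000133) = 114.9 rad/s
f₀ = ω₀/(2π) = 18.3 Hz

18.3 Hz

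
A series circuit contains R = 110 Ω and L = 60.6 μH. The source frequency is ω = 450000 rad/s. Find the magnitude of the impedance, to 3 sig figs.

X_L = ωL = 27.3 Ω
Z = 110 + j27.3 Ω
|Z| = √(110² + 27.3²) = 113 Ω

113 Ω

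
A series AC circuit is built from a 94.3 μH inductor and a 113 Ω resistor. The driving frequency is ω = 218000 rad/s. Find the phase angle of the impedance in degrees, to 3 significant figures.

10.3°

X_L = ωL = 20.6 Ω
Z = 113 + j20.6 Ω
|Z| = √(113² + 20.6²) = 115 Ω
∠Z = arctan(20.6/113) = 10.3°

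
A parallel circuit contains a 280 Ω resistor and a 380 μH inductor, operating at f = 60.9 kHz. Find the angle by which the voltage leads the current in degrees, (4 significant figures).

ω = 2πf = 382600 rad/s
X_L = ωL = 145.4 Ω
Parallel: admittances add. Y = 1/R + 1/(jωL)
Y = (0.003571 − j0.006877) S
|Y| = 0.007749 S → |Z| = 1/|Y| = 129.0 Ω, ∠Z = −∠Y = 62.56°

62.56°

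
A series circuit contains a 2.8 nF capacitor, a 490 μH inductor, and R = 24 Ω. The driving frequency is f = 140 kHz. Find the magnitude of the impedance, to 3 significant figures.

34.7 Ω

ω = 2πf = 879600 rad/s
X_L = ωL = 431 Ω
X_C = 1/(ωC) = 406 Ω
Net reactance X = X_L − X_C = 25.0 Ω
Z = 24.0 + j25.0 Ω
|Z| = √(24.0² + 25.0²) = 34.7 Ω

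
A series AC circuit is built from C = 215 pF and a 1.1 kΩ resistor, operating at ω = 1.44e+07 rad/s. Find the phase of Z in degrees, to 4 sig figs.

-16.36°

X_C = 1/(ωC) = 323.0 Ω
Z = 1100 − j323.0 Ω
|Z| = √(1100² + 323.0²) = 1146 Ω
∠Z = arctan(-323.0/1100) = -16.36°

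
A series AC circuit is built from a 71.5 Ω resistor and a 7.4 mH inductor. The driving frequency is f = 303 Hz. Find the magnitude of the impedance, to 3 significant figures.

72.9 Ω

ω = 2πf = 1904 rad/s
X_L = ωL = 14.1 Ω
Z = 71.5 + j14.1 Ω
|Z| = √(71.5² + 14.1²) = 72.9 Ω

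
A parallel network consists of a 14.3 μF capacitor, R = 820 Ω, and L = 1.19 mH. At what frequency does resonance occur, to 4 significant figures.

ω₀ = 1/√(LC) = 1/√(0.00119 × 1.43e-05) = 7666 rad/s
f₀ = ω₀/(2π) = 1.220 kHz

1.220 kHz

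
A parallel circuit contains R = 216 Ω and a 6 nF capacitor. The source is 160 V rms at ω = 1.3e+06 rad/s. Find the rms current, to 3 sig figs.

X_C = 1/(ωC) = 128 Ω
Parallel: admittances add. Y = 1/R + jωC
Y = (0.00463 + j0.00780) S
|Y| = 0.00907 S → |Z| = 1/|Y| = 110 Ω, ∠Z = −∠Y = -59.3°
I = V/|Z| = 160/110 = 1.45 A

1.45 A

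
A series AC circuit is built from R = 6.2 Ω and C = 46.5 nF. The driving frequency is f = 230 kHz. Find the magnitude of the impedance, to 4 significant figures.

16.12 Ω

ω = 2πf = 1.445e+06 rad/s
X_C = 1/(ωC) = 14.88 Ω
Z = 6.200 − j14.88 Ω
|Z| = √(6.200² + 14.88²) = 16.12 Ω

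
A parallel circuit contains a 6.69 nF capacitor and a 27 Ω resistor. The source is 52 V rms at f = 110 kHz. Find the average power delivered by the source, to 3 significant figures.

100 W

ω = 2πf = 691200 rad/s
X_C = 1/(ωC) = 216 Ω
Parallel: admittances add. Y = 1/R + jωC
Y = (0.0370 + j0.00462) S
|Y| = 0.0373 S → |Z| = 1/|Y| = 26.8 Ω, ∠Z = −∠Y = -7.12°
I = V/|Z| = 1.94 A
P = VI cos φ = 52 × 1.94 × cos(-7.12°) = 100 W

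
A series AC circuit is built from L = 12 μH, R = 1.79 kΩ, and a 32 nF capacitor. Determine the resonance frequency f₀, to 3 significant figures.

ω₀ = 1/√(LC) = 1/√(1.2e-05 × 3.2e-08) = 1.614e+06 rad/s
f₀ = ω₀/(2π) = 257 kHz

257 kHz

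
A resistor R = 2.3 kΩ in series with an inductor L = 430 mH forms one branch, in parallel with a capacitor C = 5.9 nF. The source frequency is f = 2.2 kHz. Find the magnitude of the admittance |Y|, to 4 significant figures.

ω = 2πf = 13820 rad/s
X_L = ωL = 5944 Ω
X_C = 1/(ωC) = 12260 Ω
Branch 1 (R+jX_L): Z₁ = 2300 + j5944 Ω, |Z₁| = 6373 Ω
Branch 2 (−jX_C): Z₂ = −j12260 Ω
Parallel: Z = Z₁Z₂/(Z₁+Z₂), |Z| = 11620 Ω, ∠Z = 48.84°
|Y| = 1/|Z| = 86.03 μS

86.03 μS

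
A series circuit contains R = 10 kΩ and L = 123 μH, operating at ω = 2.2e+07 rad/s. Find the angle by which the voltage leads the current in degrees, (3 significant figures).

X_L = ωL = 2710 Ω
Z = 10000 + j2710 Ω
|Z| = √(10000² + 2710²) = 10400 Ω
∠Z = arctan(2710/10000) = 15.1°

15.1°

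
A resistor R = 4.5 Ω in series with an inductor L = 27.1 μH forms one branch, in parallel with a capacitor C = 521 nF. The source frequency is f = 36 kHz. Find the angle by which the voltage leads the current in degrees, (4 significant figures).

ω = 2πf = 226200 rad/s
X_L = ωL = 6.130 Ω
X_C = 1/(ωC) = 8.486 Ω
Branch 1 (R+jX_L): Z₁ = 4.500 + j6.130 Ω, |Z₁| = 7.604 Ω
Branch 2 (−jX_C): Z₂ = −j8.486 Ω
Parallel: Z = Z₁Z₂/(Z₁+Z₂), |Z| = 12.70 Ω, ∠Z = -8.651°

-8.651°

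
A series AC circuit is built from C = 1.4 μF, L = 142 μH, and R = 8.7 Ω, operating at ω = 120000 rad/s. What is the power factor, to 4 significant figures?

0.6173

X_L = ωL = 17.04 Ω
X_C = 1/(ωC) = 5.952 Ω
Net reactance X = X_L − X_C = 11.09 Ω
Z = 8.700 + j11.09 Ω
|Z| = √(8.700² + 11.09²) = 14.09 Ω
∠Z = arctan(11.09/8.700) = 51.88°
cos φ = cos(51.88°) = 0.6173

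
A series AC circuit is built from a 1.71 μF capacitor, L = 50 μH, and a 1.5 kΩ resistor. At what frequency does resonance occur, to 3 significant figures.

17.2 kHz

ω₀ = 1/√(LC) = 1/√(5e-05 × 1.71e-06) = 108100 rad/s
f₀ = ω₀/(2π) = 17.2 kHz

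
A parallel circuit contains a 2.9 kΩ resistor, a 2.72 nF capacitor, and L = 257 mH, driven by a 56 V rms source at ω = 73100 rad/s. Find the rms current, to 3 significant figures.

21.0 mA

X_L = ωL = 18800 Ω
X_C = 1/(ωC) = 5030 Ω
Parallel: admittances add. Y = 1/R + 1/(jωL) + jωC
Y = (0.000345 + j0.000146) S
|Y| = 0.000374 S → |Z| = 1/|Y| = 2670 Ω, ∠Z = −∠Y = -22.9°
I = V/|Z| = 56/2670 = 21.0 mA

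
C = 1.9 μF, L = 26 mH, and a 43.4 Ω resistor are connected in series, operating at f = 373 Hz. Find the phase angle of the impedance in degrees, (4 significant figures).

-75.15°

ω = 2πf = 2344 rad/s
X_L = ωL = 60.93 Ω
X_C = 1/(ωC) = 224.6 Ω
Net reactance X = X_L − X_C = -163.6 Ω
Z = 43.40 − j163.6 Ω
|Z| = √(43.40² + 163.6²) = 169.3 Ω
∠Z = arctan(-163.6/43.40) = -75.15°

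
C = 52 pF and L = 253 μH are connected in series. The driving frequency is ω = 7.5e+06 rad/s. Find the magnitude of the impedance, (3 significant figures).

667 Ω

X_L = ωL = 1900 Ω
X_C = 1/(ωC) = 2560 Ω
Net reactance X = X_L − X_C = -667 Ω
Z = − j667 Ω
|Z| = √(0² + 667²) = 667 Ω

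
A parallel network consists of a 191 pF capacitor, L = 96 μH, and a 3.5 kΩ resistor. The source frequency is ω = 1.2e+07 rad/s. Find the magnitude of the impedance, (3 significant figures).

X_L = ωL = 1150 Ω
X_C = 1/(ωC) = 436 Ω
Parallel: admittances add. Y = 1/R + 1/(jωL) + jωC
Y = (0.000286 + j0.00142) S
|Y| = 0.00145 S → |Z| = 1/|Y| = 689 Ω, ∠Z = −∠Y = -78.7°

689 Ω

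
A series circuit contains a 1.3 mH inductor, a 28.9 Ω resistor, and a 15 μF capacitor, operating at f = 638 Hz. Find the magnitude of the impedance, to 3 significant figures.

31.1 Ω

ω = 2πf = 4009 rad/s
X_L = ωL = 5.21 Ω
X_C = 1/(ωC) = 16.6 Ω
Net reactance X = X_L − X_C = -11.4 Ω
Z = 28.9 − j11.4 Ω
|Z| = √(28.9² + 11.4²) = 31.1 Ω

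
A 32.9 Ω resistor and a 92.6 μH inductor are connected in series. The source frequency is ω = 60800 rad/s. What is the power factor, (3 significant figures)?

X_L = ωL = 5.63 Ω
Z = 32.9 + j5.63 Ω
|Z| = √(32.9² + 5.63²) = 33.4 Ω
∠Z = arctan(5.63/32.9) = 9.71°
cos φ = cos(9.71°) = 0.986

0.986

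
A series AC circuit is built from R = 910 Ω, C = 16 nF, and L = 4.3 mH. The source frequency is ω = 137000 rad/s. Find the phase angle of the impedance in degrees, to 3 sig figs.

8.31°

X_L = ωL = 589 Ω
X_C = 1/(ωC) = 456 Ω
Net reactance X = X_L − X_C = 133 Ω
Z = 910 + j133 Ω
|Z| = √(910² + 133²) = 920 Ω
∠Z = arctan(133/910) = 8.31°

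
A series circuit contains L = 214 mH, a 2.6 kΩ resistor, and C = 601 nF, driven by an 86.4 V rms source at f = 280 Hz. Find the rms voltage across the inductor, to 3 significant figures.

ω = 2πf = 1759 rad/s
X_L = ωL = 376 Ω
X_C = 1/(ωC) = 946 Ω
Net reactance X = X_L − X_C = -569 Ω
Z = 2600 − j569 Ω
|Z| = √(2600² + 569²) = 2660 Ω
I = V/|Z| = 32.5 mA
V_L = I·|Z_L| = 0.0325 × 376 = 12.2 V

12.2 V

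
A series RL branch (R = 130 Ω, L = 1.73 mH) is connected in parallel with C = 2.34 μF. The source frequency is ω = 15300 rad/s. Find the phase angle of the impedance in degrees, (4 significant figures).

-77.85°

X_L = ωL = 26.47 Ω
X_C = 1/(ωC) = 27.93 Ω
Branch 1 (R+jX_L): Z₁ = 130.0 + j26.47 Ω, |Z₁| = 132.7 Ω
Branch 2 (−jX_C): Z₂ = −j27.93 Ω
Parallel: Z = Z₁Z₂/(Z₁+Z₂), |Z| = 28.50 Ω, ∠Z = -77.85°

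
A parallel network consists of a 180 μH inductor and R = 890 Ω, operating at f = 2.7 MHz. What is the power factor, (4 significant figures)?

0.9601

ω = 2πf = 1.696e+07 rad/s
X_L = ωL = 3054 Ω
Parallel: admittances add. Y = 1/R + 1/(jωL)
Y = (0.001124 − j0.0003275) S
|Y| = 0.001170 S → |Z| = 1/|Y| = 854.4 Ω, ∠Z = −∠Y = 16.25°
cos φ = cos(16.25°) = 0.9601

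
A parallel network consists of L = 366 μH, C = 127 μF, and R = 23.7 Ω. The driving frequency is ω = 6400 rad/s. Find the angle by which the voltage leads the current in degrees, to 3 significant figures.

-83.8°

X_L = ωL = 2.34 Ω
X_C = 1/(ωC) = 1.23 Ω
Parallel: admittances add. Y = 1/R + 1/(jωL) + jωC
Y = (0.0422 + j0.386) S
|Y| = 0.388 S → |Z| = 1/|Y| = 2.58 Ω, ∠Z = −∠Y = -83.8°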